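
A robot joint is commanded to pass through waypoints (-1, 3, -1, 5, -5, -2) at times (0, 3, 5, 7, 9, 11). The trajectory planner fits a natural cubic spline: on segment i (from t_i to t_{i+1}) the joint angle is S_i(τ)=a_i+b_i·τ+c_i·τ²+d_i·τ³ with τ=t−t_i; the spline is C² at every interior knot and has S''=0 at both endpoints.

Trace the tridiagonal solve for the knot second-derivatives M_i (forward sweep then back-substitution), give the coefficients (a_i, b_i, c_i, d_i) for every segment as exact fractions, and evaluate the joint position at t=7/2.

  seg 0: a=-1 b=9643/3180 c=0 d=-1801/9540
  seg 1: a=3 b=-3283/1590 c=-1801/1060 d=2753/3180
  seg 2: a=-1 b=2429/1590 c=741/212 d=-4387/3180
  seg 3: a=5 b=-1663/1590 c=-5069/1060 d=223/159
  seg 4: a=-5 b=-5317/1590 c=3851/1060 d=-3851/6360
S(7/2) = 14001/8480

Δ: Δ0=4/3, Δ1=-2, Δ2=3, Δ3=-5, Δ4=3/2
row 1: diag=10, rhs=-20; c'=1/5, d'=-2
row 2: denom=8−2·1/5=38/5; d'=(30−2·-2)/(38/5)=85/19
row 3: denom=8−2·5/19=142/19; d'=(-48−2·85/19)/(142/19)=-541/71
row 4: denom=8−2·19/71=530/71; d'=(39−2·-541/71)/(530/71)=3851/530
back: M4=3851/530
back: M3=-541/71−19/71·3851/530=-5069/530
back: M2=85/19−5/19·-5069/530=741/106
back: M1=-2−1/5·741/106=-1801/530
M: M0=0, M1=-1801/530, M2=741/106, M3=-5069/530, M4=3851/530, M5=0
seg 0: a=-1, c=M0/2=0, d=(M1−M0)/(6·3)=-1801/9540, b=Δ0−h0·(2M0+M1)/6=9643/3180
seg 1: a=3, c=M1/2=-1801/1060, d=(M2−M1)/(6·2)=2753/3180, b=Δ1−h1·(2M1+M2)/6=-3283/1590
seg 2: a=-1, c=M2/2=741/212, d=(M3−M2)/(6·2)=-4387/3180, b=Δ2−h2·(2M2+M3)/6=2429/1590
seg 3: a=5, c=M3/2=-5069/1060, d=(M4−M3)/(6·2)=223/159, b=Δ3−h3·(2M3+M4)/6=-1663/1590
seg 4: a=-5, c=M4/2=3851/1060, d=(M5−M4)/(6·2)=-3851/6360, b=Δ4−h4·(2M4+M5)/6=-5317/1590
t_q=7/2 → seg 1, τ=1/2; S=3+-3283/1590·τ+-1801/1060·τ²+2753/3180·τ³=14001/8480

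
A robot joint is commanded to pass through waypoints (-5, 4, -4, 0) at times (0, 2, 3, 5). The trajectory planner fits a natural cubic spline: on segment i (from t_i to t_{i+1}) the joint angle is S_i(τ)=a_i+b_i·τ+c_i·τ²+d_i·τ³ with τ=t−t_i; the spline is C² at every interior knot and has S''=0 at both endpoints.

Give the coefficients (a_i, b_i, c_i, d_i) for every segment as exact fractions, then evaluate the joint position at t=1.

Δ: Δ0=9/2, Δ1=-8, Δ2=2
row 1: diag=6, rhs=-75; c'=1/6, d'=-25/2
row 2: denom=6−1·1/6=35/6; d'=(60−1·-25/2)/(35/6)=87/7
back: M2=87/7
back: M1=-25/2−1/6·87/7=-102/7
M: M0=0, M1=-102/7, M2=87/7, M3=0
seg 0: a=-5, c=M0/2=0, d=(M1−M0)/(6·2)=-17/14, b=Δ0−h0·(2M0+M1)/6=131/14
seg 1: a=4, c=M1/2=-51/7, d=(M2−M1)/(6·1)=9/2, b=Δ1−h1·(2M1+M2)/6=-73/14
seg 2: a=-4, c=M2/2=87/14, d=(M3−M2)/(6·2)=-29/28, b=Δ2−h2·(2M2+M3)/6=-44/7
t_q=1 → seg 0, τ=1; S=-5+131/14·τ+0·τ²+-17/14·τ³=22/7

  seg 0: a=-5 b=131/14 c=0 d=-17/14
  seg 1: a=4 b=-73/14 c=-51/7 d=9/2
  seg 2: a=-4 b=-44/7 c=87/14 d=-29/28
S(1) = 22/7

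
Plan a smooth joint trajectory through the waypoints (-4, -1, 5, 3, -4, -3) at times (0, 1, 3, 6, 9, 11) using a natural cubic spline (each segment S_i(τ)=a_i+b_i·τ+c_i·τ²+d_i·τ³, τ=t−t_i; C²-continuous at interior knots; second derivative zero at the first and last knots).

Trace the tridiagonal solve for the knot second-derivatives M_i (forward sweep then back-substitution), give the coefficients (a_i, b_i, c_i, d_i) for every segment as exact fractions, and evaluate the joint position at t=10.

  seg 0: a=-4 b=5455/1892 c=0 d=221/1892
  seg 1: a=-1 b=3059/946 c=663/1892 d=-221/946
  seg 2: a=5 b=1733/946 c=-1989/1892 d=3719/51084
  seg 3: a=3 b=-4749/1892 c=-562/1419 d=7747/51084
  seg 4: a=-4 b=-749/946 c=1833/1892 d=-611/3784
S(10) = -15077/3784

Δ: Δ0=3, Δ1=3, Δ2=-2/3, Δ3=-7/3, Δ4=1/2
row 1: diag=6, rhs=0; c'=1/3, d'=0
row 2: denom=10−2·1/3=28/3; d'=(-22−2·0)/(28/3)=-33/14
row 3: denom=12−3·9/28=309/28; d'=(-10−3·-33/14)/(309/28)=-82/309
row 4: denom=10−3·28/103=946/103; d'=(17−3·-82/309)/(946/103)=1833/946
back: M4=1833/946
back: M3=-82/309−28/103·1833/946=-1124/1419
back: M2=-33/14−9/28·-1124/1419=-1989/946
back: M1=0−1/3·-1989/946=663/946
M: M0=0, M1=663/946, M2=-1989/946, M3=-1124/1419, M4=1833/946, M5=0
seg 0: a=-4, c=M0/2=0, d=(M1−M0)/(6·1)=221/1892, b=Δ0−h0·(2M0+M1)/6=5455/1892
seg 1: a=-1, c=M1/2=663/1892, d=(M2−M1)/(6·2)=-221/946, b=Δ1−h1·(2M1+M2)/6=3059/946
seg 2: a=5, c=M2/2=-1989/1892, d=(M3−M2)/(6·3)=3719/51084, b=Δ2−h2·(2M2+M3)/6=1733/946
seg 3: a=3, c=M3/2=-562/1419, d=(M4−M3)/(6·3)=7747/51084, b=Δ3−h3·(2M3+M4)/6=-4749/1892
seg 4: a=-4, c=M4/2=1833/1892, d=(M5−M4)/(6·2)=-611/3784, b=Δ4−h4·(2M4+M5)/6=-749/946
t_q=10 → seg 4, τ=1; S=-4+-749/946·τ+1833/1892·τ²+-611/3784·τ³=-15077/3784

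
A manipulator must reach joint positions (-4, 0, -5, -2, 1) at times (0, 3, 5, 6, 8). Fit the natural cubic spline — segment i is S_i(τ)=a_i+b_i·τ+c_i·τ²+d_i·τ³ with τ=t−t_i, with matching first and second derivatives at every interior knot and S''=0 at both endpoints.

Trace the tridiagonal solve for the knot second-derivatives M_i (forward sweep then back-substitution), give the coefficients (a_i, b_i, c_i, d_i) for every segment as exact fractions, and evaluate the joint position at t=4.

Δ: Δ0=4/3, Δ1=-5/2, Δ2=3, Δ3=3/2
row 1: diag=10, rhs=-23; c'=1/5, d'=-23/10
row 2: denom=6−2·1/5=28/5; d'=(33−2·-23/10)/(28/5)=47/7
row 3: denom=6−1·5/28=163/28; d'=(-9−1·47/7)/(163/28)=-440/163
back: M3=-440/163
back: M2=47/7−5/28·-440/163=1173/163
back: M1=-23/10−1/5·1173/163=-1219/326
M: M0=0, M1=-1219/326, M2=1173/163, M3=-440/163, M4=0
seg 0: a=-4, c=M0/2=0, d=(M1−M0)/(6·3)=-1219/5868, b=Δ0−h0·(2M0+M1)/6=6265/1956
seg 1: a=0, c=M1/2=-1219/652, d=(M2−M1)/(6·2)=3565/3912, b=Δ1−h1·(2M1+M2)/6=-2353/978
seg 2: a=-5, c=M2/2=1173/326, d=(M3−M2)/(6·1)=-1613/978, b=Δ2−h2·(2M2+M3)/6=514/489
seg 3: a=-2, c=M3/2=-220/163, d=(M4−M3)/(6·2)=110/489, b=Δ3−h3·(2M3+M4)/6=3227/978
t_q=4 → seg 1, τ=1; S=0+-2353/978·τ+-1219/652·τ²+3565/3912·τ³=-4387/1304

  seg 0: a=-4 b=6265/1956 c=0 d=-1219/5868
  seg 1: a=0 b=-2353/978 c=-1219/652 d=3565/3912
  seg 2: a=-5 b=514/489 c=1173/326 d=-1613/978
  seg 3: a=-2 b=3227/978 c=-220/163 d=110/489
S(4) = -4387/1304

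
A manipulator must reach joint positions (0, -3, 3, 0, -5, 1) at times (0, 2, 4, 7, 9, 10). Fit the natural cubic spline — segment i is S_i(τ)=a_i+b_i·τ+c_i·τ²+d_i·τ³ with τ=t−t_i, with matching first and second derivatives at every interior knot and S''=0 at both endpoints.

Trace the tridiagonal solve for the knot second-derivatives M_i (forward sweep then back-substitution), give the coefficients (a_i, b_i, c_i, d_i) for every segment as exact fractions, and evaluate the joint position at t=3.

Δ: Δ0=-3/2, Δ1=3, Δ2=-1, Δ3=-5/2, Δ4=6
row 1: diag=8, rhs=27; c'=1/4, d'=27/8
row 2: denom=10−2·1/4=19/2; d'=(-24−2·27/8)/(19/2)=-123/38
row 3: denom=10−3·6/19=172/19; d'=(-9−3·-123/38)/(172/19)=27/344
row 4: denom=6−2·19/86=239/43; d'=(51−2·27/344)/(239/43)=8745/956
back: M4=8745/956
back: M3=27/344−19/86·8745/956=-1857/956
back: M2=-123/38−6/19·-1857/956=-627/239
back: M1=27/8−1/4·-627/239=7707/1912
M: M0=0, M1=7707/1912, M2=-627/239, M3=-1857/956, M4=8745/956, M5=0
seg 0: a=0, c=M0/2=0, d=(M1−M0)/(6·2)=2569/7648, b=Δ0−h0·(2M0+M1)/6=-5437/1912
seg 1: a=-3, c=M1/2=7707/3824, d=(M2−M1)/(6·2)=-4241/7648, b=Δ1−h1·(2M1+M2)/6=1135/956
seg 2: a=3, c=M2/2=-627/478, d=(M3−M2)/(6·3)=217/5736, b=Δ2−h2·(2M2+M3)/6=4961/1912
seg 3: a=0, c=M3/2=-1857/1912, d=(M4−M3)/(6·2)=1767/1912, b=Δ3−h3·(2M3+M4)/6=-4067/956
seg 4: a=-5, c=M4/2=8745/1912, d=(M5−M4)/(6·1)=-2915/1912, b=Δ4−h4·(2M4+M5)/6=2821/956
t_q=3 → seg 1, τ=1; S=-3+1135/956·τ+7707/3824·τ²+-4241/7648·τ³=-2691/7648

  seg 0: a=0 b=-5437/1912 c=0 d=2569/7648
  seg 1: a=-3 b=1135/956 c=7707/3824 d=-4241/7648
  seg 2: a=3 b=4961/1912 c=-627/478 d=217/5736
  seg 3: a=0 b=-4067/956 c=-1857/1912 d=1767/1912
  seg 4: a=-5 b=2821/956 c=8745/1912 d=-2915/1912
S(3) = -2691/7648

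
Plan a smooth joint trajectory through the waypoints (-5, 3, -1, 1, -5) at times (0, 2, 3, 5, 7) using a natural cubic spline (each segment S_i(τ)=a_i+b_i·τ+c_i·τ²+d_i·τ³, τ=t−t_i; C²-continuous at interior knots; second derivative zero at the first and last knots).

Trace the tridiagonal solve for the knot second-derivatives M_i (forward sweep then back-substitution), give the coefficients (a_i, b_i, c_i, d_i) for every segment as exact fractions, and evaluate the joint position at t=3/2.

  seg 0: a=-5 b=57/8 c=0 d=-25/32
  seg 1: a=3 b=-9/4 c=-75/16 d=47/16
  seg 2: a=-1 b=-45/16 c=33/8 d=-71/64
  seg 3: a=1 b=3/8 c=-81/32 d=27/64
S(3/2) = 781/256

Δ: Δ0=4, Δ1=-4, Δ2=1, Δ3=-3
row 1: diag=6, rhs=-48; c'=1/6, d'=-8
row 2: denom=6−1·1/6=35/6; d'=(30−1·-8)/(35/6)=228/35
row 3: denom=8−2·12/35=256/35; d'=(-24−2·228/35)/(256/35)=-81/16
back: M3=-81/16
back: M2=228/35−12/35·-81/16=33/4
back: M1=-8−1/6·33/4=-75/8
M: M0=0, M1=-75/8, M2=33/4, M3=-81/16, M4=0
seg 0: a=-5, c=M0/2=0, d=(M1−M0)/(6·2)=-25/32, b=Δ0−h0·(2M0+M1)/6=57/8
seg 1: a=3, c=M1/2=-75/16, d=(M2−M1)/(6·1)=47/16, b=Δ1−h1·(2M1+M2)/6=-9/4
seg 2: a=-1, c=M2/2=33/8, d=(M3−M2)/(6·2)=-71/64, b=Δ2−h2·(2M2+M3)/6=-45/16
seg 3: a=1, c=M3/2=-81/32, d=(M4−M3)/(6·2)=27/64, b=Δ3−h3·(2M3+M4)/6=3/8
t_q=3/2 → seg 0, τ=3/2; S=-5+57/8·τ+0·τ²+-25/32·τ³=781/256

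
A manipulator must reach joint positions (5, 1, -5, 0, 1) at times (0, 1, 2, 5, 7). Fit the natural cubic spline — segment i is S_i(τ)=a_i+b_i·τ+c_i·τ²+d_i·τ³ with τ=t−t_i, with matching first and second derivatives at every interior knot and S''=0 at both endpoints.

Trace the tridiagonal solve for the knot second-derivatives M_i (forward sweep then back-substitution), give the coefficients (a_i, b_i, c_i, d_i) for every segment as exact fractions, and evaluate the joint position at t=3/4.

  seg 0: a=5 b=-5243/1644 c=0 d=-1333/1644
  seg 1: a=1 b=-4621/822 c=-1333/548 d=3377/1644
  seg 2: a=-5 b=-7109/1644 c=511/137 d=-2849/4932
  seg 3: a=0 b=2021/822 c=-805/548 d=805/3288
S(3/4) = 79475/35072

Δ: Δ0=-4, Δ1=-6, Δ2=5/3, Δ3=1/2
row 1: diag=4, rhs=-12; c'=1/4, d'=-3
row 2: denom=8−1·1/4=31/4; d'=(46−1·-3)/(31/4)=196/31
row 3: denom=10−3·12/31=274/31; d'=(-7−3·196/31)/(274/31)=-805/274
back: M3=-805/274
back: M2=196/31−12/31·-805/274=1022/137
back: M1=-3−1/4·1022/137=-1333/274
M: M0=0, M1=-1333/274, M2=1022/137, M3=-805/274, M4=0
seg 0: a=5, c=M0/2=0, d=(M1−M0)/(6·1)=-1333/1644, b=Δ0−h0·(2M0+M1)/6=-5243/1644
seg 1: a=1, c=M1/2=-1333/548, d=(M2−M1)/(6·1)=3377/1644, b=Δ1−h1·(2M1+M2)/6=-4621/822
seg 2: a=-5, c=M2/2=511/137, d=(M3−M2)/(6·3)=-2849/4932, b=Δ2−h2·(2M2+M3)/6=-7109/1644
seg 3: a=0, c=M3/2=-805/548, d=(M4−M3)/(6·2)=805/3288, b=Δ3−h3·(2M3+M4)/6=2021/822
t_q=3/4 → seg 0, τ=3/4; S=5+-5243/1644·τ+0·τ²+-1333/1644·τ³=79475/35072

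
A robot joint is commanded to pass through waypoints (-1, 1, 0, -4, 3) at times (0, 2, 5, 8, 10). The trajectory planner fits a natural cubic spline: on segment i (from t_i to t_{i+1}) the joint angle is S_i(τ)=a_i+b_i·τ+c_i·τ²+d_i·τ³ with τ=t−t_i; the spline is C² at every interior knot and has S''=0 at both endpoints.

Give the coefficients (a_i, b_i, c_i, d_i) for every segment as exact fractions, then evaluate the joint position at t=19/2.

  seg 0: a=-1 b=1169/1020 c=0 d=-149/4080
  seg 1: a=1 b=361/510 c=-149/680 d=-29/680
  seg 2: a=0 b=-211/120 c=-41/68 d=1519/6120
  seg 3: a=-4 b=338/255 c=1109/680 d=-1109/4080
S(19/2) = 1611/2176

Δ: Δ0=1, Δ1=-1/3, Δ2=-4/3, Δ3=7/2
row 1: diag=10, rhs=-8; c'=3/10, d'=-4/5
row 2: denom=12−3·3/10=111/10; d'=(-6−3·-4/5)/(111/10)=-12/37
row 3: denom=10−3·10/37=340/37; d'=(29−3·-12/37)/(340/37)=1109/340
back: M3=1109/340
back: M2=-12/37−10/37·1109/340=-41/34
back: M1=-4/5−3/10·-41/34=-149/340
M: M0=0, M1=-149/340, M2=-41/34, M3=1109/340, M4=0
seg 0: a=-1, c=M0/2=0, d=(M1−M0)/(6·2)=-149/4080, b=Δ0−h0·(2M0+M1)/6=1169/1020
seg 1: a=1, c=M1/2=-149/680, d=(M2−M1)/(6·3)=-29/680, b=Δ1−h1·(2M1+M2)/6=361/510
seg 2: a=0, c=M2/2=-41/68, d=(M3−M2)/(6·3)=1519/6120, b=Δ2−h2·(2M2+M3)/6=-211/120
seg 3: a=-4, c=M3/2=1109/680, d=(M4−M3)/(6·2)=-1109/4080, b=Δ3−h3·(2M3+M4)/6=338/255
t_q=19/2 → seg 3, τ=3/2; S=-4+338/255·τ+1109/680·τ²+-1109/4080·τ³=1611/2176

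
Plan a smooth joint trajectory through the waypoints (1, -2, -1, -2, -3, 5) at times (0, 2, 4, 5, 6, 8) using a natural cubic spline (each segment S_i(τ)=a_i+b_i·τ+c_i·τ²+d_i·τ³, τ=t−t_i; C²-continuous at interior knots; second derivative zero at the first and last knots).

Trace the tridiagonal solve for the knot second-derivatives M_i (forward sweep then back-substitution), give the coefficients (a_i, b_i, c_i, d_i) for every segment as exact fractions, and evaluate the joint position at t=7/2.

  seg 0: a=1 b=-523/241 c=0 d=323/1928
  seg 1: a=-2 b=-77/482 c=969/964 d=-651/1928
  seg 2: a=-1 b=-46/241 c=-246/241 d=51/241
  seg 3: a=-2 b=-385/241 c=-93/241 d=237/241
  seg 4: a=-3 b=140/241 c=618/241 d=-103/241
S(7/2) = -17237/15424

Δ: Δ0=-3/2, Δ1=1/2, Δ2=-1, Δ3=-1, Δ4=4
row 1: diag=8, rhs=12; c'=1/4, d'=3/2
row 2: denom=6−2·1/4=11/2; d'=(-9−2·3/2)/(11/2)=-24/11
row 3: denom=4−1·2/11=42/11; d'=(0−1·-24/11)/(42/11)=4/7
row 4: denom=6−1·11/42=241/42; d'=(30−1·4/7)/(241/42)=1236/241
back: M4=1236/241
back: M3=4/7−11/42·1236/241=-186/241
back: M2=-24/11−2/11·-186/241=-492/241
back: M1=3/2−1/4·-492/241=969/482
M: M0=0, M1=969/482, M2=-492/241, M3=-186/241, M4=1236/241, M5=0
seg 0: a=1, c=M0/2=0, d=(M1−M0)/(6·2)=323/1928, b=Δ0−h0·(2M0+M1)/6=-523/241
seg 1: a=-2, c=M1/2=969/964, d=(M2−M1)/(6·2)=-651/1928, b=Δ1−h1·(2M1+M2)/6=-77/482
seg 2: a=-1, c=M2/2=-246/241, d=(M3−M2)/(6·1)=51/241, b=Δ2−h2·(2M2+M3)/6=-46/241
seg 3: a=-2, c=M3/2=-93/241, d=(M4−M3)/(6·1)=237/241, b=Δ3−h3·(2M3+M4)/6=-385/241
seg 4: a=-3, c=M4/2=618/241, d=(M5−M4)/(6·2)=-103/241, b=Δ4−h4·(2M4+M5)/6=140/241
t_q=7/2 → seg 1, τ=3/2; S=-2+-77/482·τ+969/964·τ²+-651/1928·τ³=-17237/15424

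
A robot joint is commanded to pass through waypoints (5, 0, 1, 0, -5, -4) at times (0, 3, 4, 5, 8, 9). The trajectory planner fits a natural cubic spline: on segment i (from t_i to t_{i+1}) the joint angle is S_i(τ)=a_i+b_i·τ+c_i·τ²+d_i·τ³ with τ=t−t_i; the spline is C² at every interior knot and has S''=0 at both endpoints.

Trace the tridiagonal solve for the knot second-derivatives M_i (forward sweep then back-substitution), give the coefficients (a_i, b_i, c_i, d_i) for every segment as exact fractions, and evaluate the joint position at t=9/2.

  seg 0: a=5 b=-4721/1641 c=0 d=662/4923
  seg 1: a=0 b=1237/1641 c=662/547 d=-1582/1641
  seg 2: a=1 b=463/1641 c=-920/547 d=656/1641
  seg 3: a=0 b=-3089/1641 c=-264/547 d=910/4923
  seg 4: a=-5 b=349/1641 c=646/547 d=-646/1641
S(9/2) = 843/1094

Δ: Δ0=-5/3, Δ1=1, Δ2=-1, Δ3=-5/3, Δ4=1
row 1: diag=8, rhs=16; c'=1/8, d'=2
row 2: denom=4−1·1/8=31/8; d'=(-12−1·2)/(31/8)=-112/31
row 3: denom=8−1·8/31=240/31; d'=(-4−1·-112/31)/(240/31)=-1/20
row 4: denom=8−3·31/80=547/80; d'=(16−3·-1/20)/(547/80)=1292/547
back: M4=1292/547
back: M3=-1/20−31/80·1292/547=-528/547
back: M2=-112/31−8/31·-528/547=-1840/547
back: M1=2−1/8·-1840/547=1324/547
M: M0=0, M1=1324/547, M2=-1840/547, M3=-528/547, M4=1292/547, M5=0
seg 0: a=5, c=M0/2=0, d=(M1−M0)/(6·3)=662/4923, b=Δ0−h0·(2M0+M1)/6=-4721/1641
seg 1: a=0, c=M1/2=662/547, d=(M2−M1)/(6·1)=-1582/1641, b=Δ1−h1·(2M1+M2)/6=1237/1641
seg 2: a=1, c=M2/2=-920/547, d=(M3−M2)/(6·1)=656/1641, b=Δ2−h2·(2M2+M3)/6=463/1641
seg 3: a=0, c=M3/2=-264/547, d=(M4−M3)/(6·3)=910/4923, b=Δ3−h3·(2M3+M4)/6=-3089/1641
seg 4: a=-5, c=M4/2=646/547, d=(M5−M4)/(6·1)=-646/1641, b=Δ4−h4·(2M4+M5)/6=349/1641
t_q=9/2 → seg 2, τ=1/2; S=1+463/1641·τ+-920/547·τ²+656/1641·τ³=843/1094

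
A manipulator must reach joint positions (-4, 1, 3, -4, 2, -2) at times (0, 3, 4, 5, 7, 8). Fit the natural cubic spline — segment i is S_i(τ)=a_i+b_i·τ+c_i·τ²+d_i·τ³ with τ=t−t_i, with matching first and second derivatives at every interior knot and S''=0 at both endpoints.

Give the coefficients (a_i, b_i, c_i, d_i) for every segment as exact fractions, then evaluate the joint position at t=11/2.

Δ: Δ0=5/3, Δ1=2, Δ2=-7, Δ3=3, Δ4=-4
row 1: diag=8, rhs=2; c'=1/8, d'=1/4
row 2: denom=4−1·1/8=31/8; d'=(-54−1·1/4)/(31/8)=-14
row 3: denom=6−1·8/31=178/31; d'=(60−1·-14)/(178/31)=1147/89
row 4: denom=6−2·31/89=472/89; d'=(-42−2·1147/89)/(472/89)=-754/59
back: M4=-754/59
back: M3=1147/89−31/89·-754/59=1023/59
back: M2=-14−8/31·1023/59=-1090/59
back: M1=1/4−1/8·-1090/59=151/59
M: M0=0, M1=151/59, M2=-1090/59, M3=1023/59, M4=-754/59, M5=0
seg 0: a=-4, c=M0/2=0, d=(M1−M0)/(6·3)=151/1062, b=Δ0−h0·(2M0+M1)/6=137/354
seg 1: a=1, c=M1/2=151/118, d=(M2−M1)/(6·1)=-1241/354, b=Δ1−h1·(2M1+M2)/6=748/177
seg 2: a=3, c=M2/2=-545/59, d=(M3−M2)/(6·1)=2113/354, b=Δ2−h2·(2M2+M3)/6=-1321/354
seg 3: a=-4, c=M3/2=1023/118, d=(M4−M3)/(6·2)=-1777/708, b=Δ3−h3·(2M3+M4)/6=-761/177
seg 4: a=2, c=M4/2=-377/59, d=(M5−M4)/(6·1)=377/177, b=Δ4−h4·(2M4+M5)/6=46/177
t_q=11/2 → seg 3, τ=1/2; S=-4+-761/177·τ+1023/118·τ²+-1777/708·τ³=-8111/1888

  seg 0: a=-4 b=137/354 c=0 d=151/1062
  seg 1: a=1 b=748/177 c=151/118 d=-1241/354
  seg 2: a=3 b=-1321/354 c=-545/59 d=2113/354
  seg 3: a=-4 b=-761/177 c=1023/118 d=-1777/708
  seg 4: a=2 b=46/177 c=-377/59 d=377/177
S(11/2) = -8111/1888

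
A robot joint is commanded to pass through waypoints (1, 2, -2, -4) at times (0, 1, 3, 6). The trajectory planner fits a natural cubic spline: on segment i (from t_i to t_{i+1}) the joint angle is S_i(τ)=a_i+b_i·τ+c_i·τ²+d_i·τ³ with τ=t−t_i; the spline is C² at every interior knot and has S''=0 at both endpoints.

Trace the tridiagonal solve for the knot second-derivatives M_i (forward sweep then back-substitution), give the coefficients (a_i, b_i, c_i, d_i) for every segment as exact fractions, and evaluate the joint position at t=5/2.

  seg 0: a=1 b=19/12 c=0 d=-7/12
  seg 1: a=2 b=-1/6 c=-7/4 d=5/12
  seg 2: a=-2 b=-13/6 c=3/4 d=-1/12
S(5/2) = -25/32

Δ: Δ0=1, Δ1=-2, Δ2=-2/3
row 1: diag=6, rhs=-18; c'=1/3, d'=-3
row 2: denom=10−2·1/3=28/3; d'=(8−2·-3)/(28/3)=3/2
back: M2=3/2
back: M1=-3−1/3·3/2=-7/2
M: M0=0, M1=-7/2, M2=3/2, M3=0
seg 0: a=1, c=M0/2=0, d=(M1−M0)/(6·1)=-7/12, b=Δ0−h0·(2M0+M1)/6=19/12
seg 1: a=2, c=M1/2=-7/4, d=(M2−M1)/(6·2)=5/12, b=Δ1−h1·(2M1+M2)/6=-1/6
seg 2: a=-2, c=M2/2=3/4, d=(M3−M2)/(6·3)=-1/12, b=Δ2−h2·(2M2+M3)/6=-13/6
t_q=5/2 → seg 1, τ=3/2; S=2+-1/6·τ+-7/4·τ²+5/12·τ³=-25/32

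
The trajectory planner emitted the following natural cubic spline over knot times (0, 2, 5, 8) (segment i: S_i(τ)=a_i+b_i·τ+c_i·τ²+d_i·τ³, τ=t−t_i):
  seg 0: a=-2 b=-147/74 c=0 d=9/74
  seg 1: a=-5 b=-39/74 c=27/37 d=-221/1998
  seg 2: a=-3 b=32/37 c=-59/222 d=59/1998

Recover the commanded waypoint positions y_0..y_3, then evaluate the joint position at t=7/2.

y_0 = S_0(0) = a_0 = -2
y_1 = S_1(0) = a_1 = -5
y_2 = S_2(0) = a_2 = -3
y_3 = S_2(3) = -2
t_q=7/2 is in segment 1 (τ=3/2); S_1(τ)=-2677/592

y_0=-2 y_1=-5 y_2=-3 y_3=-2
S(7/2) = -2677/592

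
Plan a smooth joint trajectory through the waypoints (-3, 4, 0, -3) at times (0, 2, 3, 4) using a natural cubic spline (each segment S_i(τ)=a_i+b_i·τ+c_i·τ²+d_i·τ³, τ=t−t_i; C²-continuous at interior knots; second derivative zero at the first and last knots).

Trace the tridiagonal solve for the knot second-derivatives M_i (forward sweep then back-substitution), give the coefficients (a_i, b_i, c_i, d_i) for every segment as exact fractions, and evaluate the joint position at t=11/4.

  seg 0: a=-3 b=285/46 c=0 d=-31/46
  seg 1: a=4 b=-87/46 c=-93/23 d=89/46
  seg 2: a=0 b=-96/23 c=81/46 d=-27/46
S(11/4) = 3307/2944

Δ: Δ0=7/2, Δ1=-4, Δ2=-3
row 1: diag=6, rhs=-45; c'=1/6, d'=-15/2
row 2: denom=4−1·1/6=23/6; d'=(6−1·-15/2)/(23/6)=81/23
back: M2=81/23
back: M1=-15/2−1/6·81/23=-186/23
M: M0=0, M1=-186/23, M2=81/23, M3=0
seg 0: a=-3, c=M0/2=0, d=(M1−M0)/(6·2)=-31/46, b=Δ0−h0·(2M0+M1)/6=285/46
seg 1: a=4, c=M1/2=-93/23, d=(M2−M1)/(6·1)=89/46, b=Δ1−h1·(2M1+M2)/6=-87/46
seg 2: a=0, c=M2/2=81/46, d=(M3−M2)/(6·1)=-27/46, b=Δ2−h2·(2M2+M3)/6=-96/23
t_q=11/4 → seg 1, τ=3/4; S=4+-87/46·τ+-93/23·τ²+89/46·τ³=3307/2944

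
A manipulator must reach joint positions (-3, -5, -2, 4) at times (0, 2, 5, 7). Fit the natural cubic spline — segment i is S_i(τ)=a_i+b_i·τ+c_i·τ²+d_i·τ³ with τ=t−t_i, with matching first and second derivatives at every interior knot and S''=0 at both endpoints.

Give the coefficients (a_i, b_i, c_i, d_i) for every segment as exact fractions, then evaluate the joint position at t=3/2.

Δ: Δ0=-1, Δ1=1, Δ2=3
row 1: diag=10, rhs=12; c'=3/10, d'=6/5
row 2: denom=10−3·3/10=91/10; d'=(12−3·6/5)/(91/10)=12/13
back: M2=12/13
back: M1=6/5−3/10·12/13=12/13
M: M0=0, M1=12/13, M2=12/13, M3=0
seg 0: a=-3, c=M0/2=0, d=(M1−M0)/(6·2)=1/13, b=Δ0−h0·(2M0+M1)/6=-17/13
seg 1: a=-5, c=M1/2=6/13, d=(M2−M1)/(6·3)=0, b=Δ1−h1·(2M1+M2)/6=-5/13
seg 2: a=-2, c=M2/2=6/13, d=(M3−M2)/(6·2)=-1/13, b=Δ2−h2·(2M2+M3)/6=31/13
t_q=3/2 → seg 0, τ=3/2; S=-3+-17/13·τ+0·τ²+1/13·τ³=-489/104

  seg 0: a=-3 b=-17/13 c=0 d=1/13
  seg 1: a=-5 b=-5/13 c=6/13 d=0
  seg 2: a=-2 b=31/13 c=6/13 d=-1/13
S(3/2) = -489/104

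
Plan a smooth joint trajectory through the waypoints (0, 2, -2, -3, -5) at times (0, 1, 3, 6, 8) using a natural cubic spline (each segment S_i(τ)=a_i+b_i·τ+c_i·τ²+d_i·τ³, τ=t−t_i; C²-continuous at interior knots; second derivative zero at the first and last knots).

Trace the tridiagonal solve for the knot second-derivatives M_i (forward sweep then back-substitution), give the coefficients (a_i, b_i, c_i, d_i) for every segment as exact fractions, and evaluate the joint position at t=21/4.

Δ: Δ0=2, Δ1=-2, Δ2=-1/3, Δ3=-1
row 1: diag=6, rhs=-24; c'=1/3, d'=-4
row 2: denom=10−2·1/3=28/3; d'=(10−2·-4)/(28/3)=27/14
row 3: denom=10−3·9/28=253/28; d'=(-4−3·27/14)/(253/28)=-274/253
back: M3=-274/253
back: M2=27/14−9/28·-274/253=576/253
back: M1=-4−1/3·576/253=-1204/253
M: M0=0, M1=-1204/253, M2=576/253, M3=-274/253, M4=0
seg 0: a=0, c=M0/2=0, d=(M1−M0)/(6·1)=-602/759, b=Δ0−h0·(2M0+M1)/6=2120/759
seg 1: a=2, c=M1/2=-602/253, d=(M2−M1)/(6·2)=445/759, b=Δ1−h1·(2M1+M2)/6=314/759
seg 2: a=-2, c=M2/2=288/253, d=(M3−M2)/(6·3)=-425/2277, b=Δ2−h2·(2M2+M3)/6=-1570/759
seg 3: a=-3, c=M3/2=-137/253, d=(M4−M3)/(6·2)=137/1518, b=Δ3−h3·(2M3+M4)/6=-211/759
t_q=21/4 → seg 2, τ=9/4; S=-2+-1570/759·τ+288/253·τ²+-425/2277·τ³=-48857/16192

  seg 0: a=0 b=2120/759 c=0 d=-602/759
  seg 1: a=2 b=314/759 c=-602/253 d=445/759
  seg 2: a=-2 b=-1570/759 c=288/253 d=-425/2277
  seg 3: a=-3 b=-211/759 c=-137/253 d=137/1518
S(21/4) = -48857/16192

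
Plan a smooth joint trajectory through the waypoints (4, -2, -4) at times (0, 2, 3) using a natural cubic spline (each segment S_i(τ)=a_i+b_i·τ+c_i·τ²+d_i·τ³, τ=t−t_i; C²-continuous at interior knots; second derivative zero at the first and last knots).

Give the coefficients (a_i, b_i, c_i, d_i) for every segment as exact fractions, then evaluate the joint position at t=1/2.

  seg 0: a=4 b=-10/3 c=0 d=1/12
  seg 1: a=-2 b=-7/3 c=1/2 d=-1/6
S(1/2) = 75/32

Δ: Δ0=-3, Δ1=-2
row 1: diag=6, rhs=6; c'=1/6, d'=1
back: M1=1
M: M0=0, M1=1, M2=0
seg 0: a=4, c=M0/2=0, d=(M1−M0)/(6·2)=1/12, b=Δ0−h0·(2M0+M1)/6=-10/3
seg 1: a=-2, c=M1/2=1/2, d=(M2−M1)/(6·1)=-1/6, b=Δ1−h1·(2M1+M2)/6=-7/3
t_q=1/2 → seg 0, τ=1/2; S=4+-10/3·τ+0·τ²+1/12·τ³=75/32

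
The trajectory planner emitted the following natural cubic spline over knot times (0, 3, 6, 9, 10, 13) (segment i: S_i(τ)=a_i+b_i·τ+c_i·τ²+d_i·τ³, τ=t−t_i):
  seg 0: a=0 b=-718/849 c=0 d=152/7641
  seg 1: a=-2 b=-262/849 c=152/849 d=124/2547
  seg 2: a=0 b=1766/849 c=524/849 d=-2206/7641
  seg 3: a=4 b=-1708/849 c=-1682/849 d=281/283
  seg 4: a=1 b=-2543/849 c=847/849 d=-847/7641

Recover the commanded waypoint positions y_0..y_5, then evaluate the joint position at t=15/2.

y_0 = S_0(0) = a_0 = 0
y_1 = S_1(0) = a_1 = -2
y_2 = S_2(0) = a_2 = 0
y_3 = S_3(0) = a_3 = 4
y_4 = S_4(0) = a_4 = 1
y_5 = S_4(3) = -2
t_q=15/2 is in segment 2 (τ=3/2); S_2(τ)=4001/1132

y_0=0 y_1=-2 y_2=0 y_3=4 y_4=1 y_5=-2
S(15/2) = 4001/1132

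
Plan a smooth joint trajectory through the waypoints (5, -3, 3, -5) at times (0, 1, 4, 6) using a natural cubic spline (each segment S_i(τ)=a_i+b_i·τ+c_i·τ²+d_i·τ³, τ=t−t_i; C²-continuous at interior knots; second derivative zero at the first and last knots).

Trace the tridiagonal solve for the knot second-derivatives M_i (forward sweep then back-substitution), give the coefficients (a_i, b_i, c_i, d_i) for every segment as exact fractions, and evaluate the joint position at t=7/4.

Δ: Δ0=-8, Δ1=2, Δ2=-4
row 1: diag=8, rhs=60; c'=3/8, d'=15/2
row 2: denom=10−3·3/8=71/8; d'=(-36−3·15/2)/(71/8)=-468/71
back: M2=-468/71
back: M1=15/2−3/8·-468/71=708/71
M: M0=0, M1=708/71, M2=-468/71, M3=0
seg 0: a=5, c=M0/2=0, d=(M1−M0)/(6·1)=118/71, b=Δ0−h0·(2M0+M1)/6=-686/71
seg 1: a=-3, c=M1/2=354/71, d=(M2−M1)/(6·3)=-196/213, b=Δ1−h1·(2M1+M2)/6=-332/71
seg 2: a=3, c=M2/2=-234/71, d=(M3−M2)/(6·2)=39/71, b=Δ2−h2·(2M2+M3)/6=28/71
t_q=7/4 → seg 1, τ=3/4; S=-3+-332/71·τ+354/71·τ²+-196/213·τ³=-4647/1136

  seg 0: a=5 b=-686/71 c=0 d=118/71
  seg 1: a=-3 b=-332/71 c=354/71 d=-196/213
  seg 2: a=3 b=28/71 c=-234/71 d=39/71
S(7/4) = -4647/1136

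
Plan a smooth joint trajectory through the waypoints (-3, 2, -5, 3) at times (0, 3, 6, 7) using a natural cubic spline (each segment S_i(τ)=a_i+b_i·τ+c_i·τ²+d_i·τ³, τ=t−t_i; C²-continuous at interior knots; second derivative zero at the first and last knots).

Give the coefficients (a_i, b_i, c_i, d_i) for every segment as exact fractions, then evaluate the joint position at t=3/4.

  seg 0: a=-3 b=334/87 c=0 d=-7/29
  seg 1: a=2 b=-233/87 c=-63/29 d=199/261
  seg 2: a=-5 b=424/87 c=136/29 d=-136/87
S(3/4) = -413/1856

Δ: Δ0=5/3, Δ1=-7/3, Δ2=8
row 1: diag=12, rhs=-24; c'=1/4, d'=-2
row 2: denom=8−3·1/4=29/4; d'=(62−3·-2)/(29/4)=272/29
back: M2=272/29
back: M1=-2−1/4·272/29=-126/29
M: M0=0, M1=-126/29, M2=272/29, M3=0
seg 0: a=-3, c=M0/2=0, d=(M1−M0)/(6·3)=-7/29, b=Δ0−h0·(2M0+M1)/6=334/87
seg 1: a=2, c=M1/2=-63/29, d=(M2−M1)/(6·3)=199/261, b=Δ1−h1·(2M1+M2)/6=-233/87
seg 2: a=-5, c=M2/2=136/29, d=(M3−M2)/(6·1)=-136/87, b=Δ2−h2·(2M2+M3)/6=424/87
t_q=3/4 → seg 0, τ=3/4; S=-3+334/87·τ+0·τ²+-7/29·τ³=-413/1856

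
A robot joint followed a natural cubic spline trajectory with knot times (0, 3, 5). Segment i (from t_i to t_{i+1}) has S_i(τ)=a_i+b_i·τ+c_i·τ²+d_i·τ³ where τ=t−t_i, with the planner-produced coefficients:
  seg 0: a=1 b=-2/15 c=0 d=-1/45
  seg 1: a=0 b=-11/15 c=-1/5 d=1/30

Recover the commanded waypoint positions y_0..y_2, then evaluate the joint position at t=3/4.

y_0=1 y_1=0 y_2=-2
S(3/4) = 57/64

y_0 = S_0(0) = a_0 = 1
y_1 = S_1(0) = a_1 = 0
y_2 = S_1(2) = -2
t_q=3/4 is in segment 0 (τ=3/4); S_0(τ)=57/64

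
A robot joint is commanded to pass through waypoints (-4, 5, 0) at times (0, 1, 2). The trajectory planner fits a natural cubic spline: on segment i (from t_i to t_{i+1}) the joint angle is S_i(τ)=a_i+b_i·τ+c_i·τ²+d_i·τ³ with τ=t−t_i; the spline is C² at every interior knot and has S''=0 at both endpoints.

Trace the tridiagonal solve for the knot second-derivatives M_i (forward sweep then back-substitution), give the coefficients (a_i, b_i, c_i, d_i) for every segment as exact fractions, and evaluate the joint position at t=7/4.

Δ: Δ0=9, Δ1=-5
row 1: diag=4, rhs=-84; c'=1/4, d'=-21
back: M1=-21
M: M0=0, M1=-21, M2=0
seg 0: a=-4, c=M0/2=0, d=(M1−M0)/(6·1)=-7/2, b=Δ0−h0·(2M0+M1)/6=25/2
seg 1: a=5, c=M1/2=-21/2, d=(M2−M1)/(6·1)=7/2, b=Δ1−h1·(2M1+M2)/6=2
t_q=7/4 → seg 1, τ=3/4; S=5+2·τ+-21/2·τ²+7/2·τ³=265/128

  seg 0: a=-4 b=25/2 c=0 d=-7/2
  seg 1: a=5 b=2 c=-21/2 d=7/2
S(7/4) = 265/128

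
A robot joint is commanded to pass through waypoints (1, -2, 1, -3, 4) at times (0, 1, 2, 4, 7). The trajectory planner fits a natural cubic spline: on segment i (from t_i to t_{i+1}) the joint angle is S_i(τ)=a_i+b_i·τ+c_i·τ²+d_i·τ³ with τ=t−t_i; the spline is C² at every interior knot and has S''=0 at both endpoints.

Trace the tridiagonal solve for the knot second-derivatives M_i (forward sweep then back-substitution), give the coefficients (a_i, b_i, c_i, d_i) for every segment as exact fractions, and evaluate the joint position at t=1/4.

  seg 0: a=1 b=-1555/321 c=0 d=592/321
  seg 1: a=-2 b=221/321 c=592/107 d=-1034/321
  seg 2: a=1 b=671/321 c=-442/107 d=1339/1284
  seg 3: a=-3 b=-616/321 c=455/214 d=-455/1926
S(1/4) = -39/214

Δ: Δ0=-3, Δ1=3, Δ2=-2, Δ3=7/3
row 1: diag=4, rhs=36; c'=1/4, d'=9
row 2: denom=6−1·1/4=23/4; d'=(-30−1·9)/(23/4)=-156/23
row 3: denom=10−2·8/23=214/23; d'=(26−2·-156/23)/(214/23)=455/107
back: M3=455/107
back: M2=-156/23−8/23·455/107=-884/107
back: M1=9−1/4·-884/107=1184/107
M: M0=0, M1=1184/107, M2=-884/107, M3=455/107, M4=0
seg 0: a=1, c=M0/2=0, d=(M1−M0)/(6·1)=592/321, b=Δ0−h0·(2M0+M1)/6=-1555/321
seg 1: a=-2, c=M1/2=592/107, d=(M2−M1)/(6·1)=-1034/321, b=Δ1−h1·(2M1+M2)/6=221/321
seg 2: a=1, c=M2/2=-442/107, d=(M3−M2)/(6·2)=1339/1284, b=Δ2−h2·(2M2+M3)/6=671/321
seg 3: a=-3, c=M3/2=455/214, d=(M4−M3)/(6·3)=-455/1926, b=Δ3−h3·(2M3+M4)/6=-616/321
t_q=1/4 → seg 0, τ=1/4; S=1+-1555/321·τ+0·τ²+592/321·τ³=-39/214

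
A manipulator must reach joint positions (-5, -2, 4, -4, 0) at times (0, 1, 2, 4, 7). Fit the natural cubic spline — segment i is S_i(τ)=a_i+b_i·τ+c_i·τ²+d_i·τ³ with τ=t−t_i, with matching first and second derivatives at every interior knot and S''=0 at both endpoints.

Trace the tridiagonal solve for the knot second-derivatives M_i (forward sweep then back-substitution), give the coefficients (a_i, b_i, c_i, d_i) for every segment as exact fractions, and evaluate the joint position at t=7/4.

  seg 0: a=-5 b=545/321 c=0 d=418/321
  seg 1: a=-2 b=1799/321 c=418/107 d=-1127/321
  seg 2: a=4 b=926/321 c=-709/107 d=511/321
  seg 3: a=-4 b=-1450/321 c=313/107 d=-313/963
S(7/4) = 19993/6848

Δ: Δ0=3, Δ1=6, Δ2=-4, Δ3=4/3
row 1: diag=4, rhs=18; c'=1/4, d'=9/2
row 2: denom=6−1·1/4=23/4; d'=(-60−1·9/2)/(23/4)=-258/23
row 3: denom=10−2·8/23=214/23; d'=(32−2·-258/23)/(214/23)=626/107
back: M3=626/107
back: M2=-258/23−8/23·626/107=-1418/107
back: M1=9/2−1/4·-1418/107=836/107
M: M0=0, M1=836/107, M2=-1418/107, M3=626/107, M4=0
seg 0: a=-5, c=M0/2=0, d=(M1−M0)/(6·1)=418/321, b=Δ0−h0·(2M0+M1)/6=545/321
seg 1: a=-2, c=M1/2=418/107, d=(M2−M1)/(6·1)=-1127/321, b=Δ1−h1·(2M1+M2)/6=1799/321
seg 2: a=4, c=M2/2=-709/107, d=(M3−M2)/(6·2)=511/321, b=Δ2−h2·(2M2+M3)/6=926/321
seg 3: a=-4, c=M3/2=313/107, d=(M4−M3)/(6·3)=-313/963, b=Δ3−h3·(2M3+M4)/6=-1450/321
t_q=7/4 → seg 1, τ=3/4; S=-2+1799/321·τ+418/107·τ²+-1127/321·τ³=19993/6848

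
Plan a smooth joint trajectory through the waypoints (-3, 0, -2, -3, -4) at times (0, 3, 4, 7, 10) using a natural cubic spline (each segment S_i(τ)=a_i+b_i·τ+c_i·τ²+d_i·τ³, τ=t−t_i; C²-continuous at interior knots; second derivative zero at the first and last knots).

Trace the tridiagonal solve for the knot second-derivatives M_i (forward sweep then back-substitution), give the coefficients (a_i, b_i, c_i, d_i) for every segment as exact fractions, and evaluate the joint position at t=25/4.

Δ: Δ0=1, Δ1=-2, Δ2=-1/3, Δ3=-1/3
row 1: diag=8, rhs=-18; c'=1/8, d'=-9/4
row 2: denom=8−1·1/8=63/8; d'=(10−1·-9/4)/(63/8)=14/9
row 3: denom=12−3·8/21=76/7; d'=(0−3·14/9)/(76/7)=-49/114
back: M3=-49/114
back: M2=14/9−8/21·-49/114=98/57
back: M1=-9/4−1/8·98/57=-281/114
M: M0=0, M1=-281/114, M2=98/57, M3=-49/114, M4=0
seg 0: a=-3, c=M0/2=0, d=(M1−M0)/(6·3)=-281/2052, b=Δ0−h0·(2M0+M1)/6=509/228
seg 1: a=0, c=M1/2=-281/228, d=(M2−M1)/(6·1)=53/76, b=Δ1−h1·(2M1+M2)/6=-167/114
seg 2: a=-2, c=M2/2=49/57, d=(M3−M2)/(6·3)=-245/2052, b=Δ2−h2·(2M2+M3)/6=-419/228
seg 3: a=-3, c=M3/2=-49/228, d=(M4−M3)/(6·3)=49/2052, b=Δ3−h3·(2M3+M4)/6=11/114
t_q=25/4 → seg 2, τ=9/4; S=-2+-419/228·τ+49/57·τ²+-245/2052·τ³=-15287/4864

  seg 0: a=-3 b=509/228 c=0 d=-281/2052
  seg 1: a=0 b=-167/114 c=-281/228 d=53/76
  seg 2: a=-2 b=-419/228 c=49/57 d=-245/2052
  seg 3: a=-3 b=11/114 c=-49/228 d=49/2052
S(25/4) = -15287/4864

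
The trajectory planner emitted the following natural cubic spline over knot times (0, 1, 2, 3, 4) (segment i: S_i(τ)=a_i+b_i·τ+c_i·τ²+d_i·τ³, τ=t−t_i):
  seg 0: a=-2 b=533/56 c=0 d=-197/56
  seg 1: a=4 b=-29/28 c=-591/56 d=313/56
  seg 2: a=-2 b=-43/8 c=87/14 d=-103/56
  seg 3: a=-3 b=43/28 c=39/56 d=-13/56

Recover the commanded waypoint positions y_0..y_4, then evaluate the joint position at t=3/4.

y_0 = S_0(0) = a_0 = -2
y_1 = S_1(0) = a_1 = 4
y_2 = S_2(0) = a_2 = -2
y_3 = S_3(0) = a_3 = -3
y_4 = S_3(1) = -1
t_q=3/4 is in segment 0 (τ=3/4); S_0(τ)=1871/512

y_0=-2 y_1=4 y_2=-2 y_3=-3 y_4=-1
S(3/4) = 1871/512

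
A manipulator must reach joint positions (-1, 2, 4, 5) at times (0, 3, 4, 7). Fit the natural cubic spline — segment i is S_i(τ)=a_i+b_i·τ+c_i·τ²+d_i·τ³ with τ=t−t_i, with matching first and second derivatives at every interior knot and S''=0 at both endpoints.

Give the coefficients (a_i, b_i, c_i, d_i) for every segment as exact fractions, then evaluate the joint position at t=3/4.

Δ: Δ0=1, Δ1=2, Δ2=1/3
row 1: diag=8, rhs=6; c'=1/8, d'=3/4
row 2: denom=8−1·1/8=63/8; d'=(-10−1·3/4)/(63/8)=-86/63
back: M2=-86/63
back: M1=3/4−1/8·-86/63=58/63
M: M0=0, M1=58/63, M2=-86/63, M3=0
seg 0: a=-1, c=M0/2=0, d=(M1−M0)/(6·3)=29/567, b=Δ0−h0·(2M0+M1)/6=34/63
seg 1: a=2, c=M1/2=29/63, d=(M2−M1)/(6·1)=-8/21, b=Δ1−h1·(2M1+M2)/6=121/63
seg 2: a=4, c=M2/2=-43/63, d=(M3−M2)/(6·3)=43/567, b=Δ2−h2·(2M2+M3)/6=107/63
t_q=3/4 → seg 0, τ=3/4; S=-1+34/63·τ+0·τ²+29/567·τ³=-257/448

  seg 0: a=-1 b=34/63 c=0 d=29/567
  seg 1: a=2 b=121/63 c=29/63 d=-8/21
  seg 2: a=4 b=107/63 c=-43/63 d=43/567
S(3/4) = -257/448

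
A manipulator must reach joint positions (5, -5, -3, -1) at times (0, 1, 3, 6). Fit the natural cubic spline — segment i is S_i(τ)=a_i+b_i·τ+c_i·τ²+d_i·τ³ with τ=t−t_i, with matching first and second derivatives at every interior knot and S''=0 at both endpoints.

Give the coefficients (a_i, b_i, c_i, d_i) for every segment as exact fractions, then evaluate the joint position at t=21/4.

  seg 0: a=5 b=-503/42 c=0 d=83/42
  seg 1: a=-5 b=-127/21 c=83/14 d=-101/84
  seg 2: a=-3 b=68/21 c=-9/7 d=1/7
S(21/4) = -267/448

Δ: Δ0=-10, Δ1=1, Δ2=2/3
row 1: diag=6, rhs=66; c'=1/3, d'=11
row 2: denom=10−2·1/3=28/3; d'=(-2−2·11)/(28/3)=-18/7
back: M2=-18/7
back: M1=11−1/3·-18/7=83/7
M: M0=0, M1=83/7, M2=-18/7, M3=0
seg 0: a=5, c=M0/2=0, d=(M1−M0)/(6·1)=83/42, b=Δ0−h0·(2M0+M1)/6=-503/42
seg 1: a=-5, c=M1/2=83/14, d=(M2−M1)/(6·2)=-101/84, b=Δ1−h1·(2M1+M2)/6=-127/21
seg 2: a=-3, c=M2/2=-9/7, d=(M3−M2)/(6·3)=1/7, b=Δ2−h2·(2M2+M3)/6=68/21
t_q=21/4 → seg 2, τ=9/4; S=-3+68/21·τ+-9/7·τ²+1/7·τ³=-267/448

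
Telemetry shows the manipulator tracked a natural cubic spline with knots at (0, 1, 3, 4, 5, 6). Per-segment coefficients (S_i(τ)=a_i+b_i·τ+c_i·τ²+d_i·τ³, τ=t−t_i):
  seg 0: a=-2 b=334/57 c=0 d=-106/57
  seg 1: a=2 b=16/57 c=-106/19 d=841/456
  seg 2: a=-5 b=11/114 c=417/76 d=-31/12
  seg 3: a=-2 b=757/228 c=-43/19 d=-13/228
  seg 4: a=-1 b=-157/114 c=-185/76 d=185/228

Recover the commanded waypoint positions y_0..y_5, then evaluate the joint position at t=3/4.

y_0 = S_0(0) = a_0 = -2
y_1 = S_1(0) = a_1 = 2
y_2 = S_2(0) = a_2 = -5
y_3 = S_3(0) = a_3 = -2
y_4 = S_4(0) = a_4 = -1
y_5 = S_4(1) = -4
t_q=3/4 is in segment 0 (τ=3/4); S_0(τ)=979/608

y_0=-2 y_1=2 y_2=-5 y_3=-2 y_4=-1 y_5=-4
S(3/4) = 979/608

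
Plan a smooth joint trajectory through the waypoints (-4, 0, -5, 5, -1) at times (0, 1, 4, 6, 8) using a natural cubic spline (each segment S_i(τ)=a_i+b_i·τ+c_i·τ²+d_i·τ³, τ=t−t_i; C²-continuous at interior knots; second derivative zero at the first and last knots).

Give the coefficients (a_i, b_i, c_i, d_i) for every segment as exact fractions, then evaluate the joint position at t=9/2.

Δ: Δ0=4, Δ1=-5/3, Δ2=5, Δ3=-3
row 1: diag=8, rhs=-34; c'=3/8, d'=-17/4
row 2: denom=10−3·3/8=71/8; d'=(40−3·-17/4)/(71/8)=422/71
row 3: denom=8−2·16/71=536/71; d'=(-48−2·422/71)/(536/71)=-1063/134
back: M3=-1063/134
back: M2=422/71−16/71·-1063/134=518/67
back: M1=-17/4−3/8·518/67=-479/67
M: M0=0, M1=-479/67, M2=518/67, M3=-1063/134, M4=0
seg 0: a=-4, c=M0/2=0, d=(M1−M0)/(6·1)=-479/402, b=Δ0−h0·(2M0+M1)/6=2087/402
seg 1: a=0, c=M1/2=-479/134, d=(M2−M1)/(6·3)=997/1206, b=Δ1−h1·(2M1+M2)/6=325/201
seg 2: a=-5, c=M2/2=259/67, d=(M3−M2)/(6·2)=-2099/1608, b=Δ2−h2·(2M2+M3)/6=1001/402
seg 3: a=5, c=M3/2=-1063/268, d=(M4−M3)/(6·2)=1063/1608, b=Δ3−h3·(2M3+M4)/6=460/201
t_q=9/2 → seg 2, τ=1/2; S=-5+1001/402·τ+259/67·τ²+-2099/1608·τ³=-12657/4288

  seg 0: a=-4 b=2087/402 c=0 d=-479/402
  seg 1: a=0 b=325/201 c=-479/134 d=997/1206
  seg 2: a=-5 b=1001/402 c=259/67 d=-2099/1608
  seg 3: a=5 b=460/201 c=-1063/268 d=1063/1608
S(9/2) = -12657/4288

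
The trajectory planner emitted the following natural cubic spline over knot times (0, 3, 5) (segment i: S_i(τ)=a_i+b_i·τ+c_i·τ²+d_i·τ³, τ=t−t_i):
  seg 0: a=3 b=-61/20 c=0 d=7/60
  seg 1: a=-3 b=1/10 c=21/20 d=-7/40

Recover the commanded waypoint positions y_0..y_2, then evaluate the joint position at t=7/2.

y_0=3 y_1=-3 y_2=0
S(7/2) = -867/320

y_0 = S_0(0) = a_0 = 3
y_1 = S_1(0) = a_1 = -3
y_2 = S_1(2) = 0
t_q=7/2 is in segment 1 (τ=1/2); S_1(τ)=-867/320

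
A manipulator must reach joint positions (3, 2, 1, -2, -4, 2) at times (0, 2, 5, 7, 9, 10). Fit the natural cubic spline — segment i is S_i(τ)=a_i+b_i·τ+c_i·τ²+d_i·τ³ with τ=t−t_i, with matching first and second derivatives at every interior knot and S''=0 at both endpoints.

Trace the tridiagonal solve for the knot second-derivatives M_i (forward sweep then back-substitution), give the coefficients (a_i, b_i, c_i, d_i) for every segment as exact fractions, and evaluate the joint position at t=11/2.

  seg 0: a=3 b=-3295/5646 c=0 d=59/2823
  seg 1: a=2 b=-1879/5646 c=118/941 d=-709/16938
  seg 2: a=1 b=-2006/2823 c=-473/1882 d=-1619/22584
  seg 3: a=-2 b=-14545/5646 c=-2565/3764 d=8297/11292
  seg 4: a=-4 b=19847/5646 c=14029/3764 d=-14029/11292
S(11/2) = 34503/60224

Δ: Δ0=-1/2, Δ1=-1/3, Δ2=-3/2, Δ3=-1, Δ4=6
row 1: diag=10, rhs=1; c'=3/10, d'=1/10
row 2: denom=10−3·3/10=91/10; d'=(-7−3·1/10)/(91/10)=-73/91
row 3: denom=8−2·20/91=688/91; d'=(3−2·-73/91)/(688/91)=419/688
row 4: denom=6−2·91/344=941/172; d'=(42−2·419/688)/(941/172)=14029/1882
back: M4=14029/1882
back: M3=419/688−91/344·14029/1882=-2565/1882
back: M2=-73/91−20/91·-2565/1882=-473/941
back: M1=1/10−3/10·-473/941=236/941
M: M0=0, M1=236/941, M2=-473/941, M3=-2565/1882, M4=14029/1882, M5=0
seg 0: a=3, c=M0/2=0, d=(M1−M0)/(6·2)=59/2823, b=Δ0−h0·(2M0+M1)/6=-3295/5646
seg 1: a=2, c=M1/2=118/941, d=(M2−M1)/(6·3)=-709/16938, b=Δ1−h1·(2M1+M2)/6=-1879/5646
seg 2: a=1, c=M2/2=-473/1882, d=(M3−M2)/(6·2)=-1619/22584, b=Δ2−h2·(2M2+M3)/6=-2006/2823
seg 3: a=-2, c=M3/2=-2565/3764, d=(M4−M3)/(6·2)=8297/11292, b=Δ3−h3·(2M3+M4)/6=-14545/5646
seg 4: a=-4, c=M4/2=14029/3764, d=(M5−M4)/(6·1)=-14029/11292, b=Δ4−h4·(2M4+M5)/6=19847/5646
t_q=11/2 → seg 2, τ=1/2; S=1+-2006/2823·τ+-473/1882·τ²+-1619/22584·τ³=34503/60224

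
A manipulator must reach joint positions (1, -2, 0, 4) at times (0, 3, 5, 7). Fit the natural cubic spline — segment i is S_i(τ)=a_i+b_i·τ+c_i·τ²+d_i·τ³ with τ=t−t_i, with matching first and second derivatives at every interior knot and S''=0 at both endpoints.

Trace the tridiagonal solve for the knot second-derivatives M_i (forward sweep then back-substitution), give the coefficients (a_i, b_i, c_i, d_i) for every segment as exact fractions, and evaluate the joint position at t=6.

Δ: Δ0=-1, Δ1=1, Δ2=2
row 1: diag=10, rhs=12; c'=1/5, d'=6/5
row 2: denom=8−2·1/5=38/5; d'=(6−2·6/5)/(38/5)=9/19
back: M2=9/19
back: M1=6/5−1/5·9/19=21/19
M: M0=0, M1=21/19, M2=9/19, M3=0
seg 0: a=1, c=M0/2=0, d=(M1−M0)/(6·3)=7/114, b=Δ0−h0·(2M0+M1)/6=-59/38
seg 1: a=-2, c=M1/2=21/38, d=(M2−M1)/(6·2)=-1/19, b=Δ1−h1·(2M1+M2)/6=2/19
seg 2: a=0, c=M2/2=9/38, d=(M3−M2)/(6·2)=-3/76, b=Δ2−h2·(2M2+M3)/6=32/19
t_q=6 → seg 2, τ=1; S=0+32/19·τ+9/38·τ²+-3/76·τ³=143/76

  seg 0: a=1 b=-59/38 c=0 d=7/114
  seg 1: a=-2 b=2/19 c=21/38 d=-1/19
  seg 2: a=0 b=32/19 c=9/38 d=-3/76
S(6) = 143/76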